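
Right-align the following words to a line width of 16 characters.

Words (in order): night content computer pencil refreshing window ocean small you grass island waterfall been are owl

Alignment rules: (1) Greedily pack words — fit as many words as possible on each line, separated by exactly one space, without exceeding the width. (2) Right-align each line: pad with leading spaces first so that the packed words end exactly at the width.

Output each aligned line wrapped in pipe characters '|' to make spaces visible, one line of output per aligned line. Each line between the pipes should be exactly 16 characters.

Line 1: ['night', 'content'] (min_width=13, slack=3)
Line 2: ['computer', 'pencil'] (min_width=15, slack=1)
Line 3: ['refreshing'] (min_width=10, slack=6)
Line 4: ['window', 'ocean'] (min_width=12, slack=4)
Line 5: ['small', 'you', 'grass'] (min_width=15, slack=1)
Line 6: ['island', 'waterfall'] (min_width=16, slack=0)
Line 7: ['been', 'are', 'owl'] (min_width=12, slack=4)

Answer: |   night content|
| computer pencil|
|      refreshing|
|    window ocean|
| small you grass|
|island waterfall|
|    been are owl|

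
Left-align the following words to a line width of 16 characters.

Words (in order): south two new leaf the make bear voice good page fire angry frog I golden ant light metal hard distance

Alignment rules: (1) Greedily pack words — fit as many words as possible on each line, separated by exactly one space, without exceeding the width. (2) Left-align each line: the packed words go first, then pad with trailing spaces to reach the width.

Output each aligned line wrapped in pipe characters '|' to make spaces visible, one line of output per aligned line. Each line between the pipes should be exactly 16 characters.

Answer: |south two new   |
|leaf the make   |
|bear voice good |
|page fire angry |
|frog I golden   |
|ant light metal |
|hard distance   |

Derivation:
Line 1: ['south', 'two', 'new'] (min_width=13, slack=3)
Line 2: ['leaf', 'the', 'make'] (min_width=13, slack=3)
Line 3: ['bear', 'voice', 'good'] (min_width=15, slack=1)
Line 4: ['page', 'fire', 'angry'] (min_width=15, slack=1)
Line 5: ['frog', 'I', 'golden'] (min_width=13, slack=3)
Line 6: ['ant', 'light', 'metal'] (min_width=15, slack=1)
Line 7: ['hard', 'distance'] (min_width=13, slack=3)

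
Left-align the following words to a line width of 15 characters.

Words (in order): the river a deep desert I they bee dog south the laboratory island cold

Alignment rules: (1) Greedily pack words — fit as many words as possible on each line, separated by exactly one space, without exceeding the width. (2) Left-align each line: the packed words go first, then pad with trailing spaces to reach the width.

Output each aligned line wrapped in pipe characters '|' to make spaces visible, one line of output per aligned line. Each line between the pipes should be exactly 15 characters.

Line 1: ['the', 'river', 'a'] (min_width=11, slack=4)
Line 2: ['deep', 'desert', 'I'] (min_width=13, slack=2)
Line 3: ['they', 'bee', 'dog'] (min_width=12, slack=3)
Line 4: ['south', 'the'] (min_width=9, slack=6)
Line 5: ['laboratory'] (min_width=10, slack=5)
Line 6: ['island', 'cold'] (min_width=11, slack=4)

Answer: |the river a    |
|deep desert I  |
|they bee dog   |
|south the      |
|laboratory     |
|island cold    |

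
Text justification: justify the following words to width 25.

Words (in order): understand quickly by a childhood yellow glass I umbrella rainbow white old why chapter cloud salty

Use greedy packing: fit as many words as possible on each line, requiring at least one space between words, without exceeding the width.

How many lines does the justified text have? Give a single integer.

Answer: 5

Derivation:
Line 1: ['understand', 'quickly', 'by', 'a'] (min_width=23, slack=2)
Line 2: ['childhood', 'yellow', 'glass', 'I'] (min_width=24, slack=1)
Line 3: ['umbrella', 'rainbow', 'white'] (min_width=22, slack=3)
Line 4: ['old', 'why', 'chapter', 'cloud'] (min_width=21, slack=4)
Line 5: ['salty'] (min_width=5, slack=20)
Total lines: 5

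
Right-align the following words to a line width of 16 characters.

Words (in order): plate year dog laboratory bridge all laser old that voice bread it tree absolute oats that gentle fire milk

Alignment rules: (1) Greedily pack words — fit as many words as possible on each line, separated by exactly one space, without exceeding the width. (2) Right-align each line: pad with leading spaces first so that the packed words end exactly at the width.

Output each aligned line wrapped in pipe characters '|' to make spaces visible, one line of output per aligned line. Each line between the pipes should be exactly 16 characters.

Line 1: ['plate', 'year', 'dog'] (min_width=14, slack=2)
Line 2: ['laboratory'] (min_width=10, slack=6)
Line 3: ['bridge', 'all', 'laser'] (min_width=16, slack=0)
Line 4: ['old', 'that', 'voice'] (min_width=14, slack=2)
Line 5: ['bread', 'it', 'tree'] (min_width=13, slack=3)
Line 6: ['absolute', 'oats'] (min_width=13, slack=3)
Line 7: ['that', 'gentle', 'fire'] (min_width=16, slack=0)
Line 8: ['milk'] (min_width=4, slack=12)

Answer: |  plate year dog|
|      laboratory|
|bridge all laser|
|  old that voice|
|   bread it tree|
|   absolute oats|
|that gentle fire|
|            milk|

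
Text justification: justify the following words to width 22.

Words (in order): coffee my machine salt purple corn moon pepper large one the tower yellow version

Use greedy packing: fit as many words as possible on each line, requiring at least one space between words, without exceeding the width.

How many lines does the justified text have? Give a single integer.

Answer: 4

Derivation:
Line 1: ['coffee', 'my', 'machine', 'salt'] (min_width=22, slack=0)
Line 2: ['purple', 'corn', 'moon'] (min_width=16, slack=6)
Line 3: ['pepper', 'large', 'one', 'the'] (min_width=20, slack=2)
Line 4: ['tower', 'yellow', 'version'] (min_width=20, slack=2)
Total lines: 4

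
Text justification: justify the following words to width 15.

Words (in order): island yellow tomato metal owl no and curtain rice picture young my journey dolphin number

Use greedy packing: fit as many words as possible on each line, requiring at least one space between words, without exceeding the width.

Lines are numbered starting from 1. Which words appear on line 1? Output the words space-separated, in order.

Answer: island yellow

Derivation:
Line 1: ['island', 'yellow'] (min_width=13, slack=2)
Line 2: ['tomato', 'metal'] (min_width=12, slack=3)
Line 3: ['owl', 'no', 'and'] (min_width=10, slack=5)
Line 4: ['curtain', 'rice'] (min_width=12, slack=3)
Line 5: ['picture', 'young'] (min_width=13, slack=2)
Line 6: ['my', 'journey'] (min_width=10, slack=5)
Line 7: ['dolphin', 'number'] (min_width=14, slack=1)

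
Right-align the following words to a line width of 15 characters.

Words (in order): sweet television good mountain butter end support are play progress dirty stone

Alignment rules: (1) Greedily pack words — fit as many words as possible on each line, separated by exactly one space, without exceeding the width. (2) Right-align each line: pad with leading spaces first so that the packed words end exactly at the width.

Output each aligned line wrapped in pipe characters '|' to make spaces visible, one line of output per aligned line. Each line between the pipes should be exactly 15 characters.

Answer: |          sweet|
|television good|
|mountain butter|
|end support are|
|  play progress|
|    dirty stone|

Derivation:
Line 1: ['sweet'] (min_width=5, slack=10)
Line 2: ['television', 'good'] (min_width=15, slack=0)
Line 3: ['mountain', 'butter'] (min_width=15, slack=0)
Line 4: ['end', 'support', 'are'] (min_width=15, slack=0)
Line 5: ['play', 'progress'] (min_width=13, slack=2)
Line 6: ['dirty', 'stone'] (min_width=11, slack=4)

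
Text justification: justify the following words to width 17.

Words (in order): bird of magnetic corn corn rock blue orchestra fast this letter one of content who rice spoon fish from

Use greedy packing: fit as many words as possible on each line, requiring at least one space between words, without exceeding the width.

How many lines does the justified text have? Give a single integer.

Line 1: ['bird', 'of', 'magnetic'] (min_width=16, slack=1)
Line 2: ['corn', 'corn', 'rock'] (min_width=14, slack=3)
Line 3: ['blue', 'orchestra'] (min_width=14, slack=3)
Line 4: ['fast', 'this', 'letter'] (min_width=16, slack=1)
Line 5: ['one', 'of', 'content'] (min_width=14, slack=3)
Line 6: ['who', 'rice', 'spoon'] (min_width=14, slack=3)
Line 7: ['fish', 'from'] (min_width=9, slack=8)
Total lines: 7

Answer: 7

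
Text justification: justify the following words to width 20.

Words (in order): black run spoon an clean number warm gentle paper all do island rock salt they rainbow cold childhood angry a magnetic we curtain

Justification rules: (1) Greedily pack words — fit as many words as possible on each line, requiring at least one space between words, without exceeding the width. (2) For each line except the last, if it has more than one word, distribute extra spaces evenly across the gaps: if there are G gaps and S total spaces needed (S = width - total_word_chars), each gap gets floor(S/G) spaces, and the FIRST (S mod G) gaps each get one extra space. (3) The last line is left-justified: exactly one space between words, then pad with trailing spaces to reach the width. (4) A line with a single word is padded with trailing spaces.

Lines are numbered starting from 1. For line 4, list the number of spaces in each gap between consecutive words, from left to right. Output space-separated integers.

Line 1: ['black', 'run', 'spoon', 'an'] (min_width=18, slack=2)
Line 2: ['clean', 'number', 'warm'] (min_width=17, slack=3)
Line 3: ['gentle', 'paper', 'all', 'do'] (min_width=19, slack=1)
Line 4: ['island', 'rock', 'salt'] (min_width=16, slack=4)
Line 5: ['they', 'rainbow', 'cold'] (min_width=17, slack=3)
Line 6: ['childhood', 'angry', 'a'] (min_width=17, slack=3)
Line 7: ['magnetic', 'we', 'curtain'] (min_width=19, slack=1)

Answer: 3 3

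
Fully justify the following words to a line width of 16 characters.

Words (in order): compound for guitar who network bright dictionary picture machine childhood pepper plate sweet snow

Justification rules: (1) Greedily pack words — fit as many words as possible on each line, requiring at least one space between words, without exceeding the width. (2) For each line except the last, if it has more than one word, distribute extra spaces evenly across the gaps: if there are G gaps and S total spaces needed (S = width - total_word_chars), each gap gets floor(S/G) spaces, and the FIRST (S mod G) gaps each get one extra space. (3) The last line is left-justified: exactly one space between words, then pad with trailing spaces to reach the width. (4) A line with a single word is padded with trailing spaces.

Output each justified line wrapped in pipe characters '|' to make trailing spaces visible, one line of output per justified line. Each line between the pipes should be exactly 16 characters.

Answer: |compound     for|
|guitar       who|
|network   bright|
|dictionary      |
|picture  machine|
|childhood pepper|
|plate sweet snow|

Derivation:
Line 1: ['compound', 'for'] (min_width=12, slack=4)
Line 2: ['guitar', 'who'] (min_width=10, slack=6)
Line 3: ['network', 'bright'] (min_width=14, slack=2)
Line 4: ['dictionary'] (min_width=10, slack=6)
Line 5: ['picture', 'machine'] (min_width=15, slack=1)
Line 6: ['childhood', 'pepper'] (min_width=16, slack=0)
Line 7: ['plate', 'sweet', 'snow'] (min_width=16, slack=0)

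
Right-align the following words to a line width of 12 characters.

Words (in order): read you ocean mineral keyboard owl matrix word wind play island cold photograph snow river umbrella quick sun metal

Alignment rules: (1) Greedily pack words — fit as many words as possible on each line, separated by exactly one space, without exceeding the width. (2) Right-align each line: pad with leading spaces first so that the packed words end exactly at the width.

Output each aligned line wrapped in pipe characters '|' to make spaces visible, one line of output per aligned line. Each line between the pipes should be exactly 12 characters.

Answer: |    read you|
|       ocean|
|     mineral|
|keyboard owl|
| matrix word|
|   wind play|
| island cold|
|  photograph|
|  snow river|
|    umbrella|
|   quick sun|
|       metal|

Derivation:
Line 1: ['read', 'you'] (min_width=8, slack=4)
Line 2: ['ocean'] (min_width=5, slack=7)
Line 3: ['mineral'] (min_width=7, slack=5)
Line 4: ['keyboard', 'owl'] (min_width=12, slack=0)
Line 5: ['matrix', 'word'] (min_width=11, slack=1)
Line 6: ['wind', 'play'] (min_width=9, slack=3)
Line 7: ['island', 'cold'] (min_width=11, slack=1)
Line 8: ['photograph'] (min_width=10, slack=2)
Line 9: ['snow', 'river'] (min_width=10, slack=2)
Line 10: ['umbrella'] (min_width=8, slack=4)
Line 11: ['quick', 'sun'] (min_width=9, slack=3)
Line 12: ['metal'] (min_width=5, slack=7)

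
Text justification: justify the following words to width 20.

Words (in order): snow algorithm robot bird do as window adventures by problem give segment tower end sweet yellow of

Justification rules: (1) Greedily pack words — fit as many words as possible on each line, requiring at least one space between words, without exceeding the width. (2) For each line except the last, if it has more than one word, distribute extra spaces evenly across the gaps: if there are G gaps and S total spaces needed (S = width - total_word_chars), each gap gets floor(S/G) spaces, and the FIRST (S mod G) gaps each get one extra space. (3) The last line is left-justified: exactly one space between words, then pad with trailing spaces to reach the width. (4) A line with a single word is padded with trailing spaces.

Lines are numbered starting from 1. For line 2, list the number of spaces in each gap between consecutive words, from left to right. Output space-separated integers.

Line 1: ['snow', 'algorithm', 'robot'] (min_width=20, slack=0)
Line 2: ['bird', 'do', 'as', 'window'] (min_width=17, slack=3)
Line 3: ['adventures', 'by'] (min_width=13, slack=7)
Line 4: ['problem', 'give', 'segment'] (min_width=20, slack=0)
Line 5: ['tower', 'end', 'sweet'] (min_width=15, slack=5)
Line 6: ['yellow', 'of'] (min_width=9, slack=11)

Answer: 2 2 2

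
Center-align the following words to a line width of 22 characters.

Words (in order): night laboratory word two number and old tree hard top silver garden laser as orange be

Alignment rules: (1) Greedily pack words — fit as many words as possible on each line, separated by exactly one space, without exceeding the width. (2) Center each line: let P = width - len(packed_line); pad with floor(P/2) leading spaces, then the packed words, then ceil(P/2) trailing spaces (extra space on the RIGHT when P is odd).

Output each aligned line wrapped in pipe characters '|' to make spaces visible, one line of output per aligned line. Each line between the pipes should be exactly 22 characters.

Line 1: ['night', 'laboratory', 'word'] (min_width=21, slack=1)
Line 2: ['two', 'number', 'and', 'old'] (min_width=18, slack=4)
Line 3: ['tree', 'hard', 'top', 'silver'] (min_width=20, slack=2)
Line 4: ['garden', 'laser', 'as', 'orange'] (min_width=22, slack=0)
Line 5: ['be'] (min_width=2, slack=20)

Answer: |night laboratory word |
|  two number and old  |
| tree hard top silver |
|garden laser as orange|
|          be          |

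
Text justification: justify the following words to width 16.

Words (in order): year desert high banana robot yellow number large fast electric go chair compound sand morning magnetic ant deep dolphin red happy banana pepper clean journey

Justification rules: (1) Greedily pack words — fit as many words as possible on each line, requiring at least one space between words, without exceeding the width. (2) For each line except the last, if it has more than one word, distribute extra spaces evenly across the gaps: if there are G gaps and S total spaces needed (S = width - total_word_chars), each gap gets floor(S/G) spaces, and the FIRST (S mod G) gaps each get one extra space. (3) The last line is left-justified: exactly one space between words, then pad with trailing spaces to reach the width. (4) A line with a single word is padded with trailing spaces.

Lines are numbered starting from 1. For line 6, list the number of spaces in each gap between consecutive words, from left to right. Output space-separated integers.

Answer: 3

Derivation:
Line 1: ['year', 'desert', 'high'] (min_width=16, slack=0)
Line 2: ['banana', 'robot'] (min_width=12, slack=4)
Line 3: ['yellow', 'number'] (min_width=13, slack=3)
Line 4: ['large', 'fast'] (min_width=10, slack=6)
Line 5: ['electric', 'go'] (min_width=11, slack=5)
Line 6: ['chair', 'compound'] (min_width=14, slack=2)
Line 7: ['sand', 'morning'] (min_width=12, slack=4)
Line 8: ['magnetic', 'ant'] (min_width=12, slack=4)
Line 9: ['deep', 'dolphin', 'red'] (min_width=16, slack=0)
Line 10: ['happy', 'banana'] (min_width=12, slack=4)
Line 11: ['pepper', 'clean'] (min_width=12, slack=4)
Line 12: ['journey'] (min_width=7, slack=9)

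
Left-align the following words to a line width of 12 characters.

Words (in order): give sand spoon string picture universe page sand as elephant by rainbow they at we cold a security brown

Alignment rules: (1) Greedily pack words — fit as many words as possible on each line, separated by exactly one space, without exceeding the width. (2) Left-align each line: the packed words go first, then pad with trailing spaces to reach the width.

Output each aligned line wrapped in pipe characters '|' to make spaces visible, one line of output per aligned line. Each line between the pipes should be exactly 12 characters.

Line 1: ['give', 'sand'] (min_width=9, slack=3)
Line 2: ['spoon', 'string'] (min_width=12, slack=0)
Line 3: ['picture'] (min_width=7, slack=5)
Line 4: ['universe'] (min_width=8, slack=4)
Line 5: ['page', 'sand', 'as'] (min_width=12, slack=0)
Line 6: ['elephant', 'by'] (min_width=11, slack=1)
Line 7: ['rainbow', 'they'] (min_width=12, slack=0)
Line 8: ['at', 'we', 'cold', 'a'] (min_width=12, slack=0)
Line 9: ['security'] (min_width=8, slack=4)
Line 10: ['brown'] (min_width=5, slack=7)

Answer: |give sand   |
|spoon string|
|picture     |
|universe    |
|page sand as|
|elephant by |
|rainbow they|
|at we cold a|
|security    |
|brown       |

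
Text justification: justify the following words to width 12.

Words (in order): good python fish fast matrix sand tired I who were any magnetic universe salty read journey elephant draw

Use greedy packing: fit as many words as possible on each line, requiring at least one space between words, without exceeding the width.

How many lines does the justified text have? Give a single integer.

Line 1: ['good', 'python'] (min_width=11, slack=1)
Line 2: ['fish', 'fast'] (min_width=9, slack=3)
Line 3: ['matrix', 'sand'] (min_width=11, slack=1)
Line 4: ['tired', 'I', 'who'] (min_width=11, slack=1)
Line 5: ['were', 'any'] (min_width=8, slack=4)
Line 6: ['magnetic'] (min_width=8, slack=4)
Line 7: ['universe'] (min_width=8, slack=4)
Line 8: ['salty', 'read'] (min_width=10, slack=2)
Line 9: ['journey'] (min_width=7, slack=5)
Line 10: ['elephant'] (min_width=8, slack=4)
Line 11: ['draw'] (min_width=4, slack=8)
Total lines: 11

Answer: 11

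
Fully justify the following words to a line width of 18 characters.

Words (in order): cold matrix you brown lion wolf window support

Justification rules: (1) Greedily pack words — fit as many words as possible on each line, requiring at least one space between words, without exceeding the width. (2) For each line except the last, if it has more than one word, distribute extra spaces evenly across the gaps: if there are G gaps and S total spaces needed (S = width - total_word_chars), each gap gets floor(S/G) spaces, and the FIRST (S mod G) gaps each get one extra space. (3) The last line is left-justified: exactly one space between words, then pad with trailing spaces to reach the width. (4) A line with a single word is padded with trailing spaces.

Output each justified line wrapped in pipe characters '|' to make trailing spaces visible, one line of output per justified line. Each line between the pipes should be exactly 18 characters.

Answer: |cold   matrix  you|
|brown   lion  wolf|
|window support    |

Derivation:
Line 1: ['cold', 'matrix', 'you'] (min_width=15, slack=3)
Line 2: ['brown', 'lion', 'wolf'] (min_width=15, slack=3)
Line 3: ['window', 'support'] (min_width=14, slack=4)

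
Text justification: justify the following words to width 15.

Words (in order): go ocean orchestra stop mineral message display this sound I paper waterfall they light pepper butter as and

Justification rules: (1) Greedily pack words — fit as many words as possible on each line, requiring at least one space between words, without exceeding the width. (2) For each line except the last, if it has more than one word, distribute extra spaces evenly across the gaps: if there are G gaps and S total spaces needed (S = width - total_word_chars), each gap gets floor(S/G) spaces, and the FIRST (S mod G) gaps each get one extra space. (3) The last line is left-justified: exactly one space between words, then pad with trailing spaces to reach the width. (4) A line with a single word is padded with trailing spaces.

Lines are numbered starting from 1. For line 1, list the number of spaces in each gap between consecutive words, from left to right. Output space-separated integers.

Line 1: ['go', 'ocean'] (min_width=8, slack=7)
Line 2: ['orchestra', 'stop'] (min_width=14, slack=1)
Line 3: ['mineral', 'message'] (min_width=15, slack=0)
Line 4: ['display', 'this'] (min_width=12, slack=3)
Line 5: ['sound', 'I', 'paper'] (min_width=13, slack=2)
Line 6: ['waterfall', 'they'] (min_width=14, slack=1)
Line 7: ['light', 'pepper'] (min_width=12, slack=3)
Line 8: ['butter', 'as', 'and'] (min_width=13, slack=2)

Answer: 8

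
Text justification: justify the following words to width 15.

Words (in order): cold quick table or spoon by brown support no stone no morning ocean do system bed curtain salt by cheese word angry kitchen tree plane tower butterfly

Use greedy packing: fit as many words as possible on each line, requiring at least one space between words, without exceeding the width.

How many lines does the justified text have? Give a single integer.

Line 1: ['cold', 'quick'] (min_width=10, slack=5)
Line 2: ['table', 'or', 'spoon'] (min_width=14, slack=1)
Line 3: ['by', 'brown'] (min_width=8, slack=7)
Line 4: ['support', 'no'] (min_width=10, slack=5)
Line 5: ['stone', 'no'] (min_width=8, slack=7)
Line 6: ['morning', 'ocean'] (min_width=13, slack=2)
Line 7: ['do', 'system', 'bed'] (min_width=13, slack=2)
Line 8: ['curtain', 'salt', 'by'] (min_width=15, slack=0)
Line 9: ['cheese', 'word'] (min_width=11, slack=4)
Line 10: ['angry', 'kitchen'] (min_width=13, slack=2)
Line 11: ['tree', 'plane'] (min_width=10, slack=5)
Line 12: ['tower', 'butterfly'] (min_width=15, slack=0)
Total lines: 12

Answer: 12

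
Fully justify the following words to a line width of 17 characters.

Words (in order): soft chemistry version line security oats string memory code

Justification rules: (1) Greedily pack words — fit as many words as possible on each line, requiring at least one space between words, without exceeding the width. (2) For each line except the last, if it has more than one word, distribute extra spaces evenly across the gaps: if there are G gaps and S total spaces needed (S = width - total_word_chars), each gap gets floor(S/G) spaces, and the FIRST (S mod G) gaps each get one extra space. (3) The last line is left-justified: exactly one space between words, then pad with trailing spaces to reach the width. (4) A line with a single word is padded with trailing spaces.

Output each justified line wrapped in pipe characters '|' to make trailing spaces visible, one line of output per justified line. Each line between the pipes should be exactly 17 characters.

Answer: |soft    chemistry|
|version      line|
|security     oats|
|string     memory|
|code             |

Derivation:
Line 1: ['soft', 'chemistry'] (min_width=14, slack=3)
Line 2: ['version', 'line'] (min_width=12, slack=5)
Line 3: ['security', 'oats'] (min_width=13, slack=4)
Line 4: ['string', 'memory'] (min_width=13, slack=4)
Line 5: ['code'] (min_width=4, slack=13)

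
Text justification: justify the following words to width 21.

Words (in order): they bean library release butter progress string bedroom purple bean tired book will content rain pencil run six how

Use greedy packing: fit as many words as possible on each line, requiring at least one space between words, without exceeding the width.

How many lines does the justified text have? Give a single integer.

Answer: 7

Derivation:
Line 1: ['they', 'bean', 'library'] (min_width=17, slack=4)
Line 2: ['release', 'butter'] (min_width=14, slack=7)
Line 3: ['progress', 'string'] (min_width=15, slack=6)
Line 4: ['bedroom', 'purple', 'bean'] (min_width=19, slack=2)
Line 5: ['tired', 'book', 'will'] (min_width=15, slack=6)
Line 6: ['content', 'rain', 'pencil'] (min_width=19, slack=2)
Line 7: ['run', 'six', 'how'] (min_width=11, slack=10)
Total lines: 7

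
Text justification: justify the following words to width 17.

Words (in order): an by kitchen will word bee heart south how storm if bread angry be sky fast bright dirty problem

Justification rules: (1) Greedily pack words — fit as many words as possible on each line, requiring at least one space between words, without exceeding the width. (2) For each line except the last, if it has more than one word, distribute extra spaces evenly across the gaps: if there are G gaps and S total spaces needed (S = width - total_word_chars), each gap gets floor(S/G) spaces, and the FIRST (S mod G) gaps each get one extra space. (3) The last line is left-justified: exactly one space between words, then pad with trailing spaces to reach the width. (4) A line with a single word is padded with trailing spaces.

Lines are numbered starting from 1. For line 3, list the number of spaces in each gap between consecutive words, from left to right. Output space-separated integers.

Answer: 2 2

Derivation:
Line 1: ['an', 'by', 'kitchen'] (min_width=13, slack=4)
Line 2: ['will', 'word', 'bee'] (min_width=13, slack=4)
Line 3: ['heart', 'south', 'how'] (min_width=15, slack=2)
Line 4: ['storm', 'if', 'bread'] (min_width=14, slack=3)
Line 5: ['angry', 'be', 'sky', 'fast'] (min_width=17, slack=0)
Line 6: ['bright', 'dirty'] (min_width=12, slack=5)
Line 7: ['problem'] (min_width=7, slack=10)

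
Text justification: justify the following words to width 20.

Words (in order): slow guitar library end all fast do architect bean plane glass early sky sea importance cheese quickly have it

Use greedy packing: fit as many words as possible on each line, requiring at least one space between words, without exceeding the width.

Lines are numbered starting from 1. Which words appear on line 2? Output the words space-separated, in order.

Line 1: ['slow', 'guitar', 'library'] (min_width=19, slack=1)
Line 2: ['end', 'all', 'fast', 'do'] (min_width=15, slack=5)
Line 3: ['architect', 'bean', 'plane'] (min_width=20, slack=0)
Line 4: ['glass', 'early', 'sky', 'sea'] (min_width=19, slack=1)
Line 5: ['importance', 'cheese'] (min_width=17, slack=3)
Line 6: ['quickly', 'have', 'it'] (min_width=15, slack=5)

Answer: end all fast do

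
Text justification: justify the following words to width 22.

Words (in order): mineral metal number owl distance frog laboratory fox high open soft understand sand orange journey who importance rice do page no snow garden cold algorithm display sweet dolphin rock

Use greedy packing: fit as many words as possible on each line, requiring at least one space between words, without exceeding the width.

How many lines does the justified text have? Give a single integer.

Line 1: ['mineral', 'metal', 'number'] (min_width=20, slack=2)
Line 2: ['owl', 'distance', 'frog'] (min_width=17, slack=5)
Line 3: ['laboratory', 'fox', 'high'] (min_width=19, slack=3)
Line 4: ['open', 'soft', 'understand'] (min_width=20, slack=2)
Line 5: ['sand', 'orange', 'journey'] (min_width=19, slack=3)
Line 6: ['who', 'importance', 'rice', 'do'] (min_width=22, slack=0)
Line 7: ['page', 'no', 'snow', 'garden'] (min_width=19, slack=3)
Line 8: ['cold', 'algorithm', 'display'] (min_width=22, slack=0)
Line 9: ['sweet', 'dolphin', 'rock'] (min_width=18, slack=4)
Total lines: 9

Answer: 9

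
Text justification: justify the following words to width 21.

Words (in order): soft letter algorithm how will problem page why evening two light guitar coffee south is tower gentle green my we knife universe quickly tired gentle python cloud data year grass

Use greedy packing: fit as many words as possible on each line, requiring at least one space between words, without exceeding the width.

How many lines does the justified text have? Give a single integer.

Line 1: ['soft', 'letter', 'algorithm'] (min_width=21, slack=0)
Line 2: ['how', 'will', 'problem', 'page'] (min_width=21, slack=0)
Line 3: ['why', 'evening', 'two', 'light'] (min_width=21, slack=0)
Line 4: ['guitar', 'coffee', 'south'] (min_width=19, slack=2)
Line 5: ['is', 'tower', 'gentle', 'green'] (min_width=21, slack=0)
Line 6: ['my', 'we', 'knife', 'universe'] (min_width=20, slack=1)
Line 7: ['quickly', 'tired', 'gentle'] (min_width=20, slack=1)
Line 8: ['python', 'cloud', 'data'] (min_width=17, slack=4)
Line 9: ['year', 'grass'] (min_width=10, slack=11)
Total lines: 9

Answer: 9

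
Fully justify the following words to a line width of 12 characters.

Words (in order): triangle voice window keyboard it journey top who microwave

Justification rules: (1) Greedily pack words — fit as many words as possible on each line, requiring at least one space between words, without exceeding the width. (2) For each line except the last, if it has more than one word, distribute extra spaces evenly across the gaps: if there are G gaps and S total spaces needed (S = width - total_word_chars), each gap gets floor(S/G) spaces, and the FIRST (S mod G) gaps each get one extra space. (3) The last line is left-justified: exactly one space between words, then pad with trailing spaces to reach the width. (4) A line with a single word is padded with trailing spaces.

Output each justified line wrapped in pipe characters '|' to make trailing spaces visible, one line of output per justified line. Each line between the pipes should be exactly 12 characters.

Answer: |triangle    |
|voice window|
|keyboard  it|
|journey  top|
|who         |
|microwave   |

Derivation:
Line 1: ['triangle'] (min_width=8, slack=4)
Line 2: ['voice', 'window'] (min_width=12, slack=0)
Line 3: ['keyboard', 'it'] (min_width=11, slack=1)
Line 4: ['journey', 'top'] (min_width=11, slack=1)
Line 5: ['who'] (min_width=3, slack=9)
Line 6: ['microwave'] (min_width=9, slack=3)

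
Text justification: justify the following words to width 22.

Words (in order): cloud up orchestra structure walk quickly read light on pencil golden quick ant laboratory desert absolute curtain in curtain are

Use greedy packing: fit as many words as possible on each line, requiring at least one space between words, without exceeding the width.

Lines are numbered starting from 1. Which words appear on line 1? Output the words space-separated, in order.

Line 1: ['cloud', 'up', 'orchestra'] (min_width=18, slack=4)
Line 2: ['structure', 'walk', 'quickly'] (min_width=22, slack=0)
Line 3: ['read', 'light', 'on', 'pencil'] (min_width=20, slack=2)
Line 4: ['golden', 'quick', 'ant'] (min_width=16, slack=6)
Line 5: ['laboratory', 'desert'] (min_width=17, slack=5)
Line 6: ['absolute', 'curtain', 'in'] (min_width=19, slack=3)
Line 7: ['curtain', 'are'] (min_width=11, slack=11)

Answer: cloud up orchestra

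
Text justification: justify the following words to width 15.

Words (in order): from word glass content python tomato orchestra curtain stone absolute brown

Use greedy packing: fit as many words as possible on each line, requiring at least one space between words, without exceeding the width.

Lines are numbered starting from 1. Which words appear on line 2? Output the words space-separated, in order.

Answer: content python

Derivation:
Line 1: ['from', 'word', 'glass'] (min_width=15, slack=0)
Line 2: ['content', 'python'] (min_width=14, slack=1)
Line 3: ['tomato'] (min_width=6, slack=9)
Line 4: ['orchestra'] (min_width=9, slack=6)
Line 5: ['curtain', 'stone'] (min_width=13, slack=2)
Line 6: ['absolute', 'brown'] (min_width=14, slack=1)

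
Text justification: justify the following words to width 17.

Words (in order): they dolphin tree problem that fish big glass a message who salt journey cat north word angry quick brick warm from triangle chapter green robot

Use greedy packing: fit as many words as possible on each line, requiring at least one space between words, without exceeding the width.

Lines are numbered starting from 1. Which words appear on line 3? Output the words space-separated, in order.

Line 1: ['they', 'dolphin', 'tree'] (min_width=17, slack=0)
Line 2: ['problem', 'that', 'fish'] (min_width=17, slack=0)
Line 3: ['big', 'glass', 'a'] (min_width=11, slack=6)
Line 4: ['message', 'who', 'salt'] (min_width=16, slack=1)
Line 5: ['journey', 'cat', 'north'] (min_width=17, slack=0)
Line 6: ['word', 'angry', 'quick'] (min_width=16, slack=1)
Line 7: ['brick', 'warm', 'from'] (min_width=15, slack=2)
Line 8: ['triangle', 'chapter'] (min_width=16, slack=1)
Line 9: ['green', 'robot'] (min_width=11, slack=6)

Answer: big glass a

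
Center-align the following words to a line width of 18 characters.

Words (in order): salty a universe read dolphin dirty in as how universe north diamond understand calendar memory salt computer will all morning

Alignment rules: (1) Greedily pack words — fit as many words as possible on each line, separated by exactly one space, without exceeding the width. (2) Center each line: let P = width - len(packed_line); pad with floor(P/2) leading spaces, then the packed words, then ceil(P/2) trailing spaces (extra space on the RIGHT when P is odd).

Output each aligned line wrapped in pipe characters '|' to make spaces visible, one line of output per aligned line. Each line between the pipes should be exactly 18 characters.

Line 1: ['salty', 'a', 'universe'] (min_width=16, slack=2)
Line 2: ['read', 'dolphin', 'dirty'] (min_width=18, slack=0)
Line 3: ['in', 'as', 'how', 'universe'] (min_width=18, slack=0)
Line 4: ['north', 'diamond'] (min_width=13, slack=5)
Line 5: ['understand'] (min_width=10, slack=8)
Line 6: ['calendar', 'memory'] (min_width=15, slack=3)
Line 7: ['salt', 'computer', 'will'] (min_width=18, slack=0)
Line 8: ['all', 'morning'] (min_width=11, slack=7)

Answer: | salty a universe |
|read dolphin dirty|
|in as how universe|
|  north diamond   |
|    understand    |
| calendar memory  |
|salt computer will|
|   all morning    |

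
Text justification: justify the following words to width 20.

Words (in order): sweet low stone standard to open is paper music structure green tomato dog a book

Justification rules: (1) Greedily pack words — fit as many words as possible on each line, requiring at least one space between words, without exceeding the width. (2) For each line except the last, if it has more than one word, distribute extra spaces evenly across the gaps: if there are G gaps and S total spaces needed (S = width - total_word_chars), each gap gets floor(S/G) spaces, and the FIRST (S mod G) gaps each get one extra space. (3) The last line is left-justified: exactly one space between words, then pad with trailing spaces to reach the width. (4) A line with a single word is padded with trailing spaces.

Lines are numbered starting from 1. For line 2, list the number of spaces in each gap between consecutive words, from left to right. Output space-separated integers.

Line 1: ['sweet', 'low', 'stone'] (min_width=15, slack=5)
Line 2: ['standard', 'to', 'open', 'is'] (min_width=19, slack=1)
Line 3: ['paper', 'music'] (min_width=11, slack=9)
Line 4: ['structure', 'green'] (min_width=15, slack=5)
Line 5: ['tomato', 'dog', 'a', 'book'] (min_width=17, slack=3)

Answer: 2 1 1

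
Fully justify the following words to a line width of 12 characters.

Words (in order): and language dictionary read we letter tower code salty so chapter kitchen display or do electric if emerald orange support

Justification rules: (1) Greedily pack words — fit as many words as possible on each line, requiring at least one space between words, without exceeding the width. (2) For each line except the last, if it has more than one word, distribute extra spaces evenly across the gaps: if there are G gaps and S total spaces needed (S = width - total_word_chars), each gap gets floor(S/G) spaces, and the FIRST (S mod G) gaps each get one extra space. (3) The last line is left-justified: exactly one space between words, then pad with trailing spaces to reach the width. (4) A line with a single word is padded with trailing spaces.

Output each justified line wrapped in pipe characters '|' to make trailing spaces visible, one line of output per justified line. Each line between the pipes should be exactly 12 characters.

Line 1: ['and', 'language'] (min_width=12, slack=0)
Line 2: ['dictionary'] (min_width=10, slack=2)
Line 3: ['read', 'we'] (min_width=7, slack=5)
Line 4: ['letter', 'tower'] (min_width=12, slack=0)
Line 5: ['code', 'salty'] (min_width=10, slack=2)
Line 6: ['so', 'chapter'] (min_width=10, slack=2)
Line 7: ['kitchen'] (min_width=7, slack=5)
Line 8: ['display', 'or'] (min_width=10, slack=2)
Line 9: ['do', 'electric'] (min_width=11, slack=1)
Line 10: ['if', 'emerald'] (min_width=10, slack=2)
Line 11: ['orange'] (min_width=6, slack=6)
Line 12: ['support'] (min_width=7, slack=5)

Answer: |and language|
|dictionary  |
|read      we|
|letter tower|
|code   salty|
|so   chapter|
|kitchen     |
|display   or|
|do  electric|
|if   emerald|
|orange      |
|support     |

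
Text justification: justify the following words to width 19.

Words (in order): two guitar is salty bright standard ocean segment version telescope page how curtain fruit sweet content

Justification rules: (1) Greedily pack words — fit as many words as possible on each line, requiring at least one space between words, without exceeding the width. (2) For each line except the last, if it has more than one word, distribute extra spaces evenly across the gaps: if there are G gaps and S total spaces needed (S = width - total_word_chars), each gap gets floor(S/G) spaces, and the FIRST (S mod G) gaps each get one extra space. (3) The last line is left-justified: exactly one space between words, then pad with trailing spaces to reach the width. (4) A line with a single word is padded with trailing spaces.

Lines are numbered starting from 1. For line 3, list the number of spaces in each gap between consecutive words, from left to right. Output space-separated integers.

Answer: 7

Derivation:
Line 1: ['two', 'guitar', 'is', 'salty'] (min_width=19, slack=0)
Line 2: ['bright', 'standard'] (min_width=15, slack=4)
Line 3: ['ocean', 'segment'] (min_width=13, slack=6)
Line 4: ['version', 'telescope'] (min_width=17, slack=2)
Line 5: ['page', 'how', 'curtain'] (min_width=16, slack=3)
Line 6: ['fruit', 'sweet', 'content'] (min_width=19, slack=0)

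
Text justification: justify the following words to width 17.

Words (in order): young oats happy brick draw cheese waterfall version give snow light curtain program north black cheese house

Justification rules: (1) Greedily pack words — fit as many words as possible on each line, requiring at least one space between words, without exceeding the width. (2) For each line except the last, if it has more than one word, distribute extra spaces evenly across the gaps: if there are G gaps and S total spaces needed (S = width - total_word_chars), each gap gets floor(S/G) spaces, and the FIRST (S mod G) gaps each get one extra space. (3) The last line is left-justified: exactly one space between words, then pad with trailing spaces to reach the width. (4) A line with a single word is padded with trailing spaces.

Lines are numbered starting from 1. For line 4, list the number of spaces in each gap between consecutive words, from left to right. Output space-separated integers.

Line 1: ['young', 'oats', 'happy'] (min_width=16, slack=1)
Line 2: ['brick', 'draw', 'cheese'] (min_width=17, slack=0)
Line 3: ['waterfall', 'version'] (min_width=17, slack=0)
Line 4: ['give', 'snow', 'light'] (min_width=15, slack=2)
Line 5: ['curtain', 'program'] (min_width=15, slack=2)
Line 6: ['north', 'black'] (min_width=11, slack=6)
Line 7: ['cheese', 'house'] (min_width=12, slack=5)

Answer: 2 2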